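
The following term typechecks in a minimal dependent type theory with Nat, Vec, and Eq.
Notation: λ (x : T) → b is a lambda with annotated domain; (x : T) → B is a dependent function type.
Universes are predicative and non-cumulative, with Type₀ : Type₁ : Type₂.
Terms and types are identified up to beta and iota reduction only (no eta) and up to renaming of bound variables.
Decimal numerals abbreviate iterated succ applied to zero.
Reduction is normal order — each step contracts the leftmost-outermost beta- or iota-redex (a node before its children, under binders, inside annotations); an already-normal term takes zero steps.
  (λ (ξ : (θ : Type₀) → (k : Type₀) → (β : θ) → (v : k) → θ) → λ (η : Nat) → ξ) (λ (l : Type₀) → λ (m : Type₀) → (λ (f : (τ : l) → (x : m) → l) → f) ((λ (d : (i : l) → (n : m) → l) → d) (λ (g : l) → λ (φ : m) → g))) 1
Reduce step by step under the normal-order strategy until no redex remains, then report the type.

normal-order reduction:
  (λ (ξ : (θ : Type₀) → (k : Type₀) → (β : θ) → (v : k) → θ) → λ (η : Nat) → ξ) (λ (l : Type₀) → λ (m : Type₀) → (λ (f : (τ : l) → (x : m) → l) → f) ((λ (d : (i : l) → (n : m) → l) → d) (λ (g : l) → λ (φ : m) → g))) 1
  ~> (λ (ξ : Nat) → λ (θ : Type₀) → λ (k : Type₀) → (λ (β : (v : θ) → (η : k) → θ) → β) ((λ (l : (m : θ) → (f : k) → θ) → l) (λ (τ : θ) → λ (x : k) → τ))) 1
  ~> λ (ξ : Type₀) → λ (θ : Type₀) → (λ (k : (β : ξ) → (v : θ) → ξ) → k) ((λ (η : (l : ξ) → (m : θ) → ξ) → η) (λ (f : ξ) → λ (τ : θ) → f))
  ~> λ (ξ : Type₀) → λ (θ : Type₀) → (λ (k : (β : ξ) → (v : θ) → ξ) → k) (λ (η : ξ) → λ (l : θ) → η)
  ~> λ (ξ : Type₀) → λ (θ : Type₀) → λ (k : ξ) → λ (β : θ) → k
the term's type:
  (ξ : Type₀) → (θ : Type₀) → (k : ξ) → (β : θ) → ξ


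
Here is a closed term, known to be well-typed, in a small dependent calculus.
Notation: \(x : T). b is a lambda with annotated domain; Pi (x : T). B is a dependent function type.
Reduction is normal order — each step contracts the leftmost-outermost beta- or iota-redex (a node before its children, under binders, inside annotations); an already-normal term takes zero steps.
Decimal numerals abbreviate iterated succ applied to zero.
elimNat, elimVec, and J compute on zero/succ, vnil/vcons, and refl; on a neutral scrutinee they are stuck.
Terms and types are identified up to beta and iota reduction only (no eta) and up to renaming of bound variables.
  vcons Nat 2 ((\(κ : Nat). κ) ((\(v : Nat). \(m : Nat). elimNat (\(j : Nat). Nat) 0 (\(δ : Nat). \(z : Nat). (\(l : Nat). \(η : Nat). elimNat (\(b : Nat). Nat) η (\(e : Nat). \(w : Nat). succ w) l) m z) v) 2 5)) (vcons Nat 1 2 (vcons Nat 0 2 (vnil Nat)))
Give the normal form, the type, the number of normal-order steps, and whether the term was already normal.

resulting normal form:
  vcons Nat 2 10 (vcons Nat 1 2 (vcons Nat 0 2 (vnil Nat)))
type:
  Vec Nat 3
reduction steps (normal order): 46
already normal: no
first contracted redex: a beta-redex


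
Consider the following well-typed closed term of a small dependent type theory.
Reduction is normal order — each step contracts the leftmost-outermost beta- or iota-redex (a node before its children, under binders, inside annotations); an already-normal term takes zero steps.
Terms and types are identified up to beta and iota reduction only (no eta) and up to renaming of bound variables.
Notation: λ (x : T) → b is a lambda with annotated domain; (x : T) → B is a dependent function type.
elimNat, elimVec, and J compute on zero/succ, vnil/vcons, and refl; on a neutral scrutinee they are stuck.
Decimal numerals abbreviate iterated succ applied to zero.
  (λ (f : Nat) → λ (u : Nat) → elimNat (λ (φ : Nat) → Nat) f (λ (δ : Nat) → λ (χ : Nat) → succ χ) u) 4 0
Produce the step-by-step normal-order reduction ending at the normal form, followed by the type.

reduction (normal order):
  (λ (f : Nat) → λ (u : Nat) → elimNat (λ (φ : Nat) → Nat) f (λ (δ : Nat) → λ (χ : Nat) → succ χ) u) 4 0
  ~> (λ (f : Nat) → elimNat (λ (u : Nat) → Nat) 4 (λ (φ : Nat) → λ (δ : Nat) → succ δ) f) 0
  ~> elimNat (λ (f : Nat) → Nat) 4 (λ (u : Nat) → λ (φ : Nat) → succ φ) 0
  ~> 4
the term's type:
  Nat


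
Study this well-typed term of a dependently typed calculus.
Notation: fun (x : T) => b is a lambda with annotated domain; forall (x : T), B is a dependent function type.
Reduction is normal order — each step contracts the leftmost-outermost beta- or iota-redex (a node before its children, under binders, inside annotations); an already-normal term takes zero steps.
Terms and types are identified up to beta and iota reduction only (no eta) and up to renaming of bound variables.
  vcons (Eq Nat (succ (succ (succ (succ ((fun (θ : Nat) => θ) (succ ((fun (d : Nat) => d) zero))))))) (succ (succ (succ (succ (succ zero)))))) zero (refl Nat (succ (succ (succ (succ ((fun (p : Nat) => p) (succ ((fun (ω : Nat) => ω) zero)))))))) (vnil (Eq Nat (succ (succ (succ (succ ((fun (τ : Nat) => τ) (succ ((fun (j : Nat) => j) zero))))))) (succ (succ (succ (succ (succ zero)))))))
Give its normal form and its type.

normal form:
  vcons (Eq Nat (succ (succ (succ (succ (succ zero))))) (succ (succ (succ (succ (succ zero)))))) zero (refl Nat (succ (succ (succ (succ (succ zero)))))) (vnil (Eq Nat (succ (succ (succ (succ (succ zero))))) (succ (succ (succ (succ (succ zero)))))))
type:
  Vec (Eq Nat (succ (succ (succ (succ (succ zero))))) (succ (succ (succ (succ (succ zero)))))) (succ zero)


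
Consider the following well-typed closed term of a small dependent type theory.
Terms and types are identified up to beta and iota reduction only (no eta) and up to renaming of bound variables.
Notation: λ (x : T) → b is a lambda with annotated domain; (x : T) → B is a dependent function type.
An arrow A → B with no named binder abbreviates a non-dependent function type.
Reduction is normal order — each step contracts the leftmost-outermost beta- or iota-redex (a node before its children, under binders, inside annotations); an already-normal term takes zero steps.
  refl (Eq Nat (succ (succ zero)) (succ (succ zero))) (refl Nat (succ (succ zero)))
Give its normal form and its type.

resulting normal form:
  refl (Eq Nat (succ (succ zero)) (succ (succ zero))) (refl Nat (succ (succ zero)))
inferred type:
  Eq (Eq Nat (succ (succ zero)) (succ (succ zero))) (refl Nat (succ (succ zero))) (refl Nat (succ (succ zero)))


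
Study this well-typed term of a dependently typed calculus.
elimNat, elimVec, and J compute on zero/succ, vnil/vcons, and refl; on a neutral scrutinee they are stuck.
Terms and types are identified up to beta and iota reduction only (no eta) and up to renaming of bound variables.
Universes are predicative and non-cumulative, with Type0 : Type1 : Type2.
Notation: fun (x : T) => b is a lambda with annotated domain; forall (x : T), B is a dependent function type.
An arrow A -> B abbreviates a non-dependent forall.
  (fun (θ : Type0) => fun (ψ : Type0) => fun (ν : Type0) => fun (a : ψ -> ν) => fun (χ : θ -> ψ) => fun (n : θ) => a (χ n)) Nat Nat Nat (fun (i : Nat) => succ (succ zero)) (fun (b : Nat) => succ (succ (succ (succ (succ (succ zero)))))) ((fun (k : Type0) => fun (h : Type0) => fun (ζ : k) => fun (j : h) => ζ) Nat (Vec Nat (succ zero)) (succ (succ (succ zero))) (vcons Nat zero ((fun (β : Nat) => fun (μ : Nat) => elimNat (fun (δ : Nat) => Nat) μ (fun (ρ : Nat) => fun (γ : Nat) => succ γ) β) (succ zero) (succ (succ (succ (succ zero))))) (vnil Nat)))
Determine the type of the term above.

the term's type:
  Nat


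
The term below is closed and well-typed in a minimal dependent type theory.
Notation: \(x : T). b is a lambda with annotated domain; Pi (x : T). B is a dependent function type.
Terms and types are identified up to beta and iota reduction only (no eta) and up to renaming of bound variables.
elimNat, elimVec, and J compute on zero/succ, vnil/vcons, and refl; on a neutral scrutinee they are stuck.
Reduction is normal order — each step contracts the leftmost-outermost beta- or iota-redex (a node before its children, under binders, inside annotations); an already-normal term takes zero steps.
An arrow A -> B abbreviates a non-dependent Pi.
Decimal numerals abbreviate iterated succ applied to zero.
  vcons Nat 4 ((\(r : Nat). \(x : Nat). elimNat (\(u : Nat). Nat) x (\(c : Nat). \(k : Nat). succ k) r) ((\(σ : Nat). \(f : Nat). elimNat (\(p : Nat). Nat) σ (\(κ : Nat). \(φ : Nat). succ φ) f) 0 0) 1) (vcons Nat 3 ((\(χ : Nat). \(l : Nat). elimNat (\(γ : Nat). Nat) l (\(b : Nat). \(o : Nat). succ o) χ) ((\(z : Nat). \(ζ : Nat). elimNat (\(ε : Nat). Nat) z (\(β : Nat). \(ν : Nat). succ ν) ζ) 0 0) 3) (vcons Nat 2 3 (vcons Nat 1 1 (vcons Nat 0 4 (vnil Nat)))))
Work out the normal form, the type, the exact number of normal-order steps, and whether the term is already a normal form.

normal form:
  vcons Nat 4 1 (vcons Nat 3 3 (vcons Nat 2 3 (vcons Nat 1 1 (vcons Nat 0 4 (vnil Nat)))))
inferred type:
  Vec Nat 5
steps to reach normal form (normal order): 12
already normal: no
first redex: a beta-redex


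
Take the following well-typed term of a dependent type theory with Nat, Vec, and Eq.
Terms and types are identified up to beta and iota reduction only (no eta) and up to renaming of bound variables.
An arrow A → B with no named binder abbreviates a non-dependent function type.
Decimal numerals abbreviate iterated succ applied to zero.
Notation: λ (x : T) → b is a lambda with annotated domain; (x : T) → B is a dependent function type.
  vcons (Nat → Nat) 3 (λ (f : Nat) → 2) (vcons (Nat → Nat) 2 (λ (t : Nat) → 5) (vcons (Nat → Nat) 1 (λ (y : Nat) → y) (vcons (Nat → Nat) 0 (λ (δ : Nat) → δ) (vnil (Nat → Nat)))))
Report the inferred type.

type:
  Vec (Nat → Nat) 4


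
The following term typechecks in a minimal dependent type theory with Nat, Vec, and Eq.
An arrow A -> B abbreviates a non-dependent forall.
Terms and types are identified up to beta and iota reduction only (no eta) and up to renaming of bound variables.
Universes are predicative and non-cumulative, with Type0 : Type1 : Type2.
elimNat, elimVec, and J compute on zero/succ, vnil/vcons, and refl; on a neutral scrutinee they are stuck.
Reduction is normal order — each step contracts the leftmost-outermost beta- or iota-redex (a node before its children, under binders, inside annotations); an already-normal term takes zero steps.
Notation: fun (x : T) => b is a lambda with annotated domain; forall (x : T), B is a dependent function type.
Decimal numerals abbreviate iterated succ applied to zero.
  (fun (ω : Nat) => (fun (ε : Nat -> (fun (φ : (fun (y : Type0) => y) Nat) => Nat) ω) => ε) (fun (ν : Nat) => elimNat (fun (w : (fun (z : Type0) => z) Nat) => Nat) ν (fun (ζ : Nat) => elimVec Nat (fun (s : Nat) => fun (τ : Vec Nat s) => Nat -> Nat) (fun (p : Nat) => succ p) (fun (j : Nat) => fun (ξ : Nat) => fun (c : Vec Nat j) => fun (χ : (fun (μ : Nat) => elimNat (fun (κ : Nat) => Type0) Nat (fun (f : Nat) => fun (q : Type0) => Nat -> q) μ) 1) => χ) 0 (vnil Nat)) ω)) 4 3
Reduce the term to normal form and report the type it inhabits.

reduced normal form:
  7
inferred type:
  Nat


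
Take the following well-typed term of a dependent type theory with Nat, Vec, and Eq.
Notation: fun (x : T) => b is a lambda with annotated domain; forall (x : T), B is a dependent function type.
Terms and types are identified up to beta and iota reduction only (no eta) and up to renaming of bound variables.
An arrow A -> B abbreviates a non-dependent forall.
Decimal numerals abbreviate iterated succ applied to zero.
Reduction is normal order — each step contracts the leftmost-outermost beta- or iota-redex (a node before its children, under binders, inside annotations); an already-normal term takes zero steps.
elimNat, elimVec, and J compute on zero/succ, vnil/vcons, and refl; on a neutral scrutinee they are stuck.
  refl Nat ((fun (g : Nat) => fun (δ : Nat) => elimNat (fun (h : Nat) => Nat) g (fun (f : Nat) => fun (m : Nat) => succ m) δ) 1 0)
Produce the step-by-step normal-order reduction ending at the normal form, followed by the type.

normal-order reduction:
  refl Nat ((fun (g : Nat) => fun (δ : Nat) => elimNat (fun (h : Nat) => Nat) g (fun (f : Nat) => fun (m : Nat) => succ m) δ) 1 0)
  ~> refl Nat ((fun (g : Nat) => elimNat (fun (δ : Nat) => Nat) 1 (fun (h : Nat) => fun (f : Nat) => succ f) g) 0)
  ~> refl Nat (elimNat (fun (g : Nat) => Nat) 1 (fun (δ : Nat) => fun (h : Nat) => succ h) 0)
  ~> refl Nat 1
type:
  Eq Nat 1 1


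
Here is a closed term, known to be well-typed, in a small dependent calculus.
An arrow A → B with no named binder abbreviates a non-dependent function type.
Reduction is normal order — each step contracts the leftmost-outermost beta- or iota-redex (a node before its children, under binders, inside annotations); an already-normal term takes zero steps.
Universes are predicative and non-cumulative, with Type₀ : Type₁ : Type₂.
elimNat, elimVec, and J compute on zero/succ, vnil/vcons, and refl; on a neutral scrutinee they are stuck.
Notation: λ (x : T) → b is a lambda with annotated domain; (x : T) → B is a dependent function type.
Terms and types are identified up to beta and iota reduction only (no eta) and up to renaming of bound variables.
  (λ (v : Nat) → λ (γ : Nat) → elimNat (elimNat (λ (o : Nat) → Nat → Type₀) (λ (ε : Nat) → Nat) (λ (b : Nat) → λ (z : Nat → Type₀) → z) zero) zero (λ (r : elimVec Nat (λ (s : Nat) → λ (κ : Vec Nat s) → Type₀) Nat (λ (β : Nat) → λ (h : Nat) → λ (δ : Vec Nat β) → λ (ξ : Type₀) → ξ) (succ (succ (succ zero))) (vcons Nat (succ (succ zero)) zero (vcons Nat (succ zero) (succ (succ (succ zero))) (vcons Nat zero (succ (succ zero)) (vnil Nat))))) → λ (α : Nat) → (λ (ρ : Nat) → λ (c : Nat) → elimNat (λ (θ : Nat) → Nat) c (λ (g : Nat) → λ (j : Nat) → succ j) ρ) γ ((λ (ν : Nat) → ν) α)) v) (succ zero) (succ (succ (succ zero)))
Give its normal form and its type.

resulting normal form:
  succ (succ (succ zero))
the term's type:
  Nat
observation: reduction starts at a beta-redex, and 19 normal-order steps reach the normal form.


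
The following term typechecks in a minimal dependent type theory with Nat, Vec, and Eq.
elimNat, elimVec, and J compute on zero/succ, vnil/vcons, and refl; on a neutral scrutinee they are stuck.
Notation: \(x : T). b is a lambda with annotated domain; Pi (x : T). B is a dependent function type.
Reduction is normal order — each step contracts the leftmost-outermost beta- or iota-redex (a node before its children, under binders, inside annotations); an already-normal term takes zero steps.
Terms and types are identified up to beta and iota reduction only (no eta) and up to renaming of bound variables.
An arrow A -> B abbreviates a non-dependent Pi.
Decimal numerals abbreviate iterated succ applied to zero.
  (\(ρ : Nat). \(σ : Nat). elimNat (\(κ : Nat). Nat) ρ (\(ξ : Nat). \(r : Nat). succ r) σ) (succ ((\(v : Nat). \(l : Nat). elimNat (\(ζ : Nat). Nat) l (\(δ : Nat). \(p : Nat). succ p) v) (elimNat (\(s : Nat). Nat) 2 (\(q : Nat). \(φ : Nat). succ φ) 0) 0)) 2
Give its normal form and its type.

reduced normal form:
  5
inferred type:
  Nat
observation: the leftmost-outermost redex is a beta-redex, and normalization takes 19 steps.


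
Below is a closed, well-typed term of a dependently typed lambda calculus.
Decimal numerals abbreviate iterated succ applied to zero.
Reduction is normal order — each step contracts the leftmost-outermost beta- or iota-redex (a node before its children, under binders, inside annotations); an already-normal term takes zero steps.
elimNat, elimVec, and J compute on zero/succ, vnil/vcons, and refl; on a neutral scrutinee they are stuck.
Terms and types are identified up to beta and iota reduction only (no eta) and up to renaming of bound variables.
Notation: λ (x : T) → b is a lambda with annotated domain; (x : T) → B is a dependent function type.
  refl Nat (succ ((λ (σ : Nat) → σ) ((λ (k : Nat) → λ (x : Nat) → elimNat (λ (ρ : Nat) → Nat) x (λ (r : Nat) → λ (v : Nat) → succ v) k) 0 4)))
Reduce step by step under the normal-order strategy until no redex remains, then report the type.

reduction (normal order):
  refl Nat (succ ((λ (σ : Nat) → σ) ((λ (k : Nat) → λ (x : Nat) → elimNat (λ (ρ : Nat) → Nat) x (λ (r : Nat) → λ (v : Nat) → succ v) k) 0 4)))
  ~> refl Nat (succ ((λ (σ : Nat) → λ (k : Nat) → elimNat (λ (x : Nat) → Nat) k (λ (ρ : Nat) → λ (r : Nat) → succ r) σ) 0 4))
  ~> refl Nat (succ ((λ (σ : Nat) → elimNat (λ (k : Nat) → Nat) σ (λ (x : Nat) → λ (ρ : Nat) → succ ρ) 0) 4))
  ~> refl Nat (succ (elimNat (λ (σ : Nat) → Nat) 4 (λ (k : Nat) → λ (x : Nat) → succ x) 0))
  ~> refl Nat 5
the term's type:
  Eq Nat 5 5


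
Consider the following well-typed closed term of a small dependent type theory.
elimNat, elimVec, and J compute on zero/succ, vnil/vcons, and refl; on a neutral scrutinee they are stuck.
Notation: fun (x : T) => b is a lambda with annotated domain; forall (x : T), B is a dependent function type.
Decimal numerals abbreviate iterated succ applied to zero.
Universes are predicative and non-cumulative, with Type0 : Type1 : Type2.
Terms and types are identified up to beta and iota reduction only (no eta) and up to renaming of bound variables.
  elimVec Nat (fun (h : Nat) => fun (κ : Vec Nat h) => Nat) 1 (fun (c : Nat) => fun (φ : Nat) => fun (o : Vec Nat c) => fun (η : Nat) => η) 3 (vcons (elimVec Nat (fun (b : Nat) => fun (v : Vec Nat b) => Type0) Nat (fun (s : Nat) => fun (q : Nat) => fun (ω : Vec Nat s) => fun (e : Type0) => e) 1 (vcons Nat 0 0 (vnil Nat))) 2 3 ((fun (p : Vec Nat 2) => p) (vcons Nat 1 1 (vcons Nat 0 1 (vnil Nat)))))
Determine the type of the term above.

the term's type:
  Nat


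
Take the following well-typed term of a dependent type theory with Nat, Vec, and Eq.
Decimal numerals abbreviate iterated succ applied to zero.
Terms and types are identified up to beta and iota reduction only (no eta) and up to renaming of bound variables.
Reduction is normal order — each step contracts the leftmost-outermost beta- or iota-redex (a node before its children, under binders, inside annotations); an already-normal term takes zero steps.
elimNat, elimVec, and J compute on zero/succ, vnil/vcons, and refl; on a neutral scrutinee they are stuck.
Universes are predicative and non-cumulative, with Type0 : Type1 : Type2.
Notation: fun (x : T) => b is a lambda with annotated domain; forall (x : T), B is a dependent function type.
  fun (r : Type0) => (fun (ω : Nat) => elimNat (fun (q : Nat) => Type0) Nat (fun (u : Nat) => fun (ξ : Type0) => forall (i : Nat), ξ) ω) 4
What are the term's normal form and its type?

normal form:
  fun (r : Type0) => forall (ω : Nat), forall (q : Nat), forall (u : Nat), forall (ξ : Nat), Nat
inferred type:
  forall (r : Type0), Type0


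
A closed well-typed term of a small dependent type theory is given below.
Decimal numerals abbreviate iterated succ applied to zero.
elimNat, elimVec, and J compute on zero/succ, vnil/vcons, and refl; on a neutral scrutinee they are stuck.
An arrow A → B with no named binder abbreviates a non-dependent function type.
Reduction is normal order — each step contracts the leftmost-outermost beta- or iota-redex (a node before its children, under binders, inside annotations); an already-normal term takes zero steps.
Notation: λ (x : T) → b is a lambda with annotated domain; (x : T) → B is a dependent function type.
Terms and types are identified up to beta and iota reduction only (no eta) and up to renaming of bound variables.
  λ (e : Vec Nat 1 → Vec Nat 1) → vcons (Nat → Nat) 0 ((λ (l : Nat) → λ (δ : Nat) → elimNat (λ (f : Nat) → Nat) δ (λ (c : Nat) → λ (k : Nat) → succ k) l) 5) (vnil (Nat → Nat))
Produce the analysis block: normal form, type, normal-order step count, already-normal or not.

resulting normal form:
  λ (e : Vec Nat 1 → Vec Nat 1) → vcons (Nat → Nat) 0 (λ (l : Nat) → succ (succ (succ (succ (succ l))))) (vnil (Nat → Nat))
type:
  (Vec Nat 1 → Vec Nat 1) → Vec (Nat → Nat) 1
normal-order step count: 17
already normal: no
first contracted redex: a beta-redex


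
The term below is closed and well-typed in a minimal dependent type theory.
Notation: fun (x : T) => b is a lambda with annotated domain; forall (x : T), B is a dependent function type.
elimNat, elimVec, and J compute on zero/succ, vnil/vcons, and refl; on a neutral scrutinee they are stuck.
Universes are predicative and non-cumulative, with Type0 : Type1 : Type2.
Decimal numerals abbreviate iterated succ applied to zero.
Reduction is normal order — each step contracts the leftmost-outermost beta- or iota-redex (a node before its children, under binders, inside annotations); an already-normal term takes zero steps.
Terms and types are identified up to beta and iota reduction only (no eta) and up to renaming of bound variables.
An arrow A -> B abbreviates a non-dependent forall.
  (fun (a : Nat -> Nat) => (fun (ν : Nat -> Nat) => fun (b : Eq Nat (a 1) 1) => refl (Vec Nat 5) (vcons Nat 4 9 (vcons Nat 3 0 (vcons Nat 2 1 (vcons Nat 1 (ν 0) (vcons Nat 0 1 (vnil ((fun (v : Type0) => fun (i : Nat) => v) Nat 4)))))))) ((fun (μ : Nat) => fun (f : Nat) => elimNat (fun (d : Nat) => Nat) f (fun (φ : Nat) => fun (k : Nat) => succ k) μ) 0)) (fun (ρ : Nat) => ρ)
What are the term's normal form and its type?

resulting normal form:
  fun (a : Eq Nat 1 1) => refl (Vec Nat 5) (vcons Nat 4 9 (vcons Nat 3 0 (vcons Nat 2 1 (vcons Nat 1 0 (vcons Nat 0 1 (vnil Nat))))))
inferred type:
  Eq Nat 1 1 -> Eq (Vec Nat 5) (vcons Nat 4 9 (vcons Nat 3 0 (vcons Nat 2 1 (vcons Nat 1 0 (vcons Nat 0 1 (vnil Nat)))))) (vcons Nat 4 9 (vcons Nat 3 0 (vcons Nat 2 1 (vcons Nat 1 0 (vcons Nat 0 1 (vnil Nat))))))
observation: the leftmost-outermost redex is a beta-redex, and normalization takes 8 steps.


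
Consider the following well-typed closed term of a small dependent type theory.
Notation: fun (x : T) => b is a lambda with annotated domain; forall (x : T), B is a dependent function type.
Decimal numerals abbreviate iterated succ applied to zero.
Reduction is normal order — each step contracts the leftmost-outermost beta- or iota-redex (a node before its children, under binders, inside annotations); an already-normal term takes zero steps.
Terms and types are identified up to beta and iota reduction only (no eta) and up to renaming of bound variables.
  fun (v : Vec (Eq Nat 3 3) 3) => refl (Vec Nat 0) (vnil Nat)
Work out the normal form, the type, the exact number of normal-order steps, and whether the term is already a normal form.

resulting normal form:
  fun (v : Vec (Eq Nat 3 3) 3) => refl (Vec Nat 0) (vnil Nat)
inferred type:
  forall (v : Vec (Eq Nat 3 3) 3), Eq (Vec Nat 0) (vnil Nat) (vnil Nat)
reduction steps (normal order): 0
term was already normal: yes


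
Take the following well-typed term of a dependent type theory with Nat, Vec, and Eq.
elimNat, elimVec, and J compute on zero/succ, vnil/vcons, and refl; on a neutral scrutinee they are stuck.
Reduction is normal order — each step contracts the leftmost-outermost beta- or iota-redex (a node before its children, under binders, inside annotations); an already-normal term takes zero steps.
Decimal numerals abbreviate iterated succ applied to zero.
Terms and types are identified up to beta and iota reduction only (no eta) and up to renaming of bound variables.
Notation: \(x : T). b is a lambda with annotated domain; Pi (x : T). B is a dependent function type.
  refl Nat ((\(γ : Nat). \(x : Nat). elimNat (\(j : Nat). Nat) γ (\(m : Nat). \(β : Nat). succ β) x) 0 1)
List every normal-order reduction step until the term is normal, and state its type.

normal-order reduction sequence:
  refl Nat ((\(γ : Nat). \(x : Nat). elimNat (\(j : Nat). Nat) γ (\(m : Nat). \(β : Nat). succ β) x) 0 1)
  ~> refl Nat ((\(γ : Nat). elimNat (\(x : Nat). Nat) 0 (\(j : Nat). \(m : Nat). succ m) γ) 1)
  ~> refl Nat (elimNat (\(γ : Nat). Nat) 0 (\(x : Nat). \(j : Nat). succ j) 1)
  ~> refl Nat ((\(γ : Nat). \(x : Nat). succ x) 0 (elimNat (\(j : Nat). Nat) 0 (\(m : Nat). \(β : Nat). succ β) 0))
  ~> refl Nat ((\(γ : Nat). succ γ) (elimNat (\(x : Nat). Nat) 0 (\(j : Nat). \(m : Nat). succ m) 0))
  ~> refl Nat (succ (elimNat (\(γ : Nat). Nat) 0 (\(x : Nat). \(j : Nat). succ j) 0))
  ~> refl Nat 1
the term's type:
  Eq Nat 1 1


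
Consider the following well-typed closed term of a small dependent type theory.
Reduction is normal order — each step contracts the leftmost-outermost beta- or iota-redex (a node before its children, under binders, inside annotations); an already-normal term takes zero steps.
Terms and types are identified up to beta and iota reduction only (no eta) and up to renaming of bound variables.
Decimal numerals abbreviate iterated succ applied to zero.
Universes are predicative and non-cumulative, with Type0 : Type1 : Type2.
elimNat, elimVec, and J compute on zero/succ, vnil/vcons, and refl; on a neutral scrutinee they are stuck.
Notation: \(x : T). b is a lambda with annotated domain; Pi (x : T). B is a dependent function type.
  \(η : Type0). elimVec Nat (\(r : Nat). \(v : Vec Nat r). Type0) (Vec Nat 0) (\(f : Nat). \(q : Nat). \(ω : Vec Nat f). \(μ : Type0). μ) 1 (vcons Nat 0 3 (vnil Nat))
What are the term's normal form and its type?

reduced normal form:
  \(η : Type0). Vec Nat 0
type:
  Pi (η : Type0). Type0
observation: contracting an elimVec iota-redex first, the term normalizes in 6 steps.


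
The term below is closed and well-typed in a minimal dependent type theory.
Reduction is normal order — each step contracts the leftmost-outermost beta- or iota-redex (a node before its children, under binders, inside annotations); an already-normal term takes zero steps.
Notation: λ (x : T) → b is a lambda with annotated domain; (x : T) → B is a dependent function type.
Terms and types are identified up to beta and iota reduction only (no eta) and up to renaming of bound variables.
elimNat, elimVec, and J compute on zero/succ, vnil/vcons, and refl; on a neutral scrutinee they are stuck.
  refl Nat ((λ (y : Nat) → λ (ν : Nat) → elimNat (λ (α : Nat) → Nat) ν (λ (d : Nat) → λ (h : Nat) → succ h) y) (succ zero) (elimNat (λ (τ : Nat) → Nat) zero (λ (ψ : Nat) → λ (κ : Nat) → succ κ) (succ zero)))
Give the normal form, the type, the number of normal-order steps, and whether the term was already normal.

resulting normal form:
  refl Nat (succ (succ zero))
the term's type:
  Eq Nat (succ (succ zero)) (succ (succ zero))
reduction steps (normal order): 10
started in normal form: no
first redex: a beta-redex


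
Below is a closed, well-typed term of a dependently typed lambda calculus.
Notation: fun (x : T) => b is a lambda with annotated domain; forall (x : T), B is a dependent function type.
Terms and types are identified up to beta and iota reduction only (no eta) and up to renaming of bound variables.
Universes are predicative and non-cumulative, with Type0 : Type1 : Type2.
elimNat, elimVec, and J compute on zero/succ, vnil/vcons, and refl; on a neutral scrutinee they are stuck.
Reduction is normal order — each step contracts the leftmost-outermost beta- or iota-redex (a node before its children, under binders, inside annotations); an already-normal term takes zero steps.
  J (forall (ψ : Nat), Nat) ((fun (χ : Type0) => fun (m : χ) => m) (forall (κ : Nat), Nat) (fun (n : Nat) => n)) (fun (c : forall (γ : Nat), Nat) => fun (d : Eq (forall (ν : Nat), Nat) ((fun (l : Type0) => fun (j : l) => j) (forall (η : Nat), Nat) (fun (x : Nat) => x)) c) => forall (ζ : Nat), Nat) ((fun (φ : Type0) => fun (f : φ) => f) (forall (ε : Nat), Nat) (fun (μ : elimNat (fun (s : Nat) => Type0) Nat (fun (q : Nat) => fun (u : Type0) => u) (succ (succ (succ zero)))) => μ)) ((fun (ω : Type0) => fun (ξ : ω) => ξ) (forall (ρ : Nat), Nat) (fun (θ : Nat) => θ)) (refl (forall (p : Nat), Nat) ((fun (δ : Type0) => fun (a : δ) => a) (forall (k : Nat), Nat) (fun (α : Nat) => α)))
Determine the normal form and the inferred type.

normal form:
  fun (ψ : Nat) => ψ
the term's type:
  forall (ψ : Nat), Nat
observation: reduction starts at a J iota-redex, and 13 normal-order steps reach the normal form.


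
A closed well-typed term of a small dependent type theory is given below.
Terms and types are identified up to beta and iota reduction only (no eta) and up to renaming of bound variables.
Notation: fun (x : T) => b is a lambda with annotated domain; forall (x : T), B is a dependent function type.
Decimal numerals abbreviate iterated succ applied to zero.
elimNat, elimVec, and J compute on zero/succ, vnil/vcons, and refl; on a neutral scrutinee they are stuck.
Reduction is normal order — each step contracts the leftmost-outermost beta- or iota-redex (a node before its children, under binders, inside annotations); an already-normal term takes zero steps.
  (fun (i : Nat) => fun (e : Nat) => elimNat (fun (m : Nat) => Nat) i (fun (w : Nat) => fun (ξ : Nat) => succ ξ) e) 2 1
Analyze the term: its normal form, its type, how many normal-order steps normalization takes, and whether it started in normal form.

normal form:
  3
type:
  Nat
reduction steps (normal order): 6
already normal: no
first contracted redex: a beta-redex


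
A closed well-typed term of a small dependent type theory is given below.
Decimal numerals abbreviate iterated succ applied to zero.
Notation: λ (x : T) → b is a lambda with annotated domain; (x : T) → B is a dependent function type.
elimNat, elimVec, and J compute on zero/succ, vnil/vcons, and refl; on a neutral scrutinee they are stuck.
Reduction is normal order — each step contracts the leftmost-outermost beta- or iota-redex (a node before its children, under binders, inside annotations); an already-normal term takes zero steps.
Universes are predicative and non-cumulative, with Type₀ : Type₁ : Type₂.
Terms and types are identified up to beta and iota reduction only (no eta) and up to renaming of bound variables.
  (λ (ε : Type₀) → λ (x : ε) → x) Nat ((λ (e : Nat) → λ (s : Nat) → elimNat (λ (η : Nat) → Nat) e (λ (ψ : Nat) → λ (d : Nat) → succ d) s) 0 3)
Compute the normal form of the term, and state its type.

resulting normal form:
  3
type:
  Nat
observation: the leftmost-outermost redex is a beta-redex, and normalization takes 14 steps.


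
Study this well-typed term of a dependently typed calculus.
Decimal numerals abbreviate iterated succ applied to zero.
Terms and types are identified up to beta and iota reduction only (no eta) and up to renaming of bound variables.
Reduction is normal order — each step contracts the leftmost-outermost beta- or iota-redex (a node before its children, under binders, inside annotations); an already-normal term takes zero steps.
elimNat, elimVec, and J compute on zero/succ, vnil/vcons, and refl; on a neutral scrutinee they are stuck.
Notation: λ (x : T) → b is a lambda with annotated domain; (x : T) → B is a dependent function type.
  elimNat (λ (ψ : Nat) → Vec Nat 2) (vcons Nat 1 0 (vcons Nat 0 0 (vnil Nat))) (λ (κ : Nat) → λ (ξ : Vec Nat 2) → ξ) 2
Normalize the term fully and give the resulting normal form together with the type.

resulting normal form:
  vcons Nat 1 0 (vcons Nat 0 0 (vnil Nat))
inferred type:
  Vec Nat 2
observation: reduction starts at an elimNat iota-redex, and 7 normal-order steps reach the normal form.


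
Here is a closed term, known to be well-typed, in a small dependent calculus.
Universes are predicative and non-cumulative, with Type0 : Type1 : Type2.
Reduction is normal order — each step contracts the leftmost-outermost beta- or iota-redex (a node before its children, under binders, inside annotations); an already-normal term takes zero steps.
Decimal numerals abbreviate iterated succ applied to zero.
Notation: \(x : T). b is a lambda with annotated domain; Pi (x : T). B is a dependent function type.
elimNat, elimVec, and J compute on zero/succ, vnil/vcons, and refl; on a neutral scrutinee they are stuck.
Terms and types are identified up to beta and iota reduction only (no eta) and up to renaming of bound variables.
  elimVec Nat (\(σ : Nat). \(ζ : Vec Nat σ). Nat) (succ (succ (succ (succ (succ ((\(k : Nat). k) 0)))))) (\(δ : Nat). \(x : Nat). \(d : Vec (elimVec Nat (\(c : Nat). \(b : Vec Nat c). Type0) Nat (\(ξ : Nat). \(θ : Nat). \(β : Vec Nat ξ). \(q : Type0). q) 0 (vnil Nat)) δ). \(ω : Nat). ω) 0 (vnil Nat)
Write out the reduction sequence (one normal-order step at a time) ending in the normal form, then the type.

normal-order reduction sequence:
  elimVec Nat (\(σ : Nat). \(ζ : Vec Nat σ). Nat) (succ (succ (succ (succ (succ ((\(k : Nat). k) 0)))))) (\(δ : Nat). \(x : Nat). \(d : Vec (elimVec Nat (\(c : Nat). \(b : Vec Nat c). Type0) Nat (\(ξ : Nat). \(θ : Nat). \(β : Vec Nat ξ). \(q : Type0). q) 0 (vnil Nat)) δ). \(ω : Nat). ω) 0 (vnil Nat)
  ~> succ (succ (succ (succ (succ ((\(σ : Nat). σ) 0)))))
  ~> 5
inferred type:
  Nat


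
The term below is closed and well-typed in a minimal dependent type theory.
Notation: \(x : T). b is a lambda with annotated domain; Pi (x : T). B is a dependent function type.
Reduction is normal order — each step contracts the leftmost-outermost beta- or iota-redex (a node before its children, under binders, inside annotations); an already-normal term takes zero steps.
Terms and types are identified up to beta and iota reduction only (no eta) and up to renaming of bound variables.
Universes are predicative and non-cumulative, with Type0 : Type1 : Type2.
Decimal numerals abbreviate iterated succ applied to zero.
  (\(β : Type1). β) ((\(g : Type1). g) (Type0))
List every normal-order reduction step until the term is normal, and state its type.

normal-order reduction:
  (\(β : Type1). β) ((\(g : Type1). g) (Type0))
  ~> (\(β : Type1). β) (Type0)
  ~> Type0
type:
  Type1


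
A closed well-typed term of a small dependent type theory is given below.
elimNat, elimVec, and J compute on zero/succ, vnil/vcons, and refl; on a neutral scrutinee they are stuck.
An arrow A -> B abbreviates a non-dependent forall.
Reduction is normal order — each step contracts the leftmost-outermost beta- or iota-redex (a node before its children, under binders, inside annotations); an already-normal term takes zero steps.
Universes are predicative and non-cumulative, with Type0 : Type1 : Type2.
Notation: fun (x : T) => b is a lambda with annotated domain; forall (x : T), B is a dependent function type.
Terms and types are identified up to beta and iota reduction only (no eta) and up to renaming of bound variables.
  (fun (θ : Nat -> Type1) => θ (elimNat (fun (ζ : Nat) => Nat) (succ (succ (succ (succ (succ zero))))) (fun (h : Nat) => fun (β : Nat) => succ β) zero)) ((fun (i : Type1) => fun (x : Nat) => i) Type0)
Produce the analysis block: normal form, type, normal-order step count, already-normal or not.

normal form:
  Type0
type:
  Type1
normal-order step count: 3
term was already normal: no
first contracted redex: a beta-redex


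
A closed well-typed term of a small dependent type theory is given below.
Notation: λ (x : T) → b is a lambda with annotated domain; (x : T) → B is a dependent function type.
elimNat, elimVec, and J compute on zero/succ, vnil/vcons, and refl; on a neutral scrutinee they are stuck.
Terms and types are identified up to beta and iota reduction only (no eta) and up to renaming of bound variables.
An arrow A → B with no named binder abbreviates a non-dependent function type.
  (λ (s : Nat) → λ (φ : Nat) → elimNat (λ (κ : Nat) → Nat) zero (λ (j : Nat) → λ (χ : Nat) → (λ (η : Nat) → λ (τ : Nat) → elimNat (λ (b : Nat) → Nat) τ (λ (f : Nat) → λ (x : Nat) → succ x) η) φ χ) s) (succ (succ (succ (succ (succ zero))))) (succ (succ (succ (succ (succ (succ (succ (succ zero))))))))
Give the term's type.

inferred type:
  Nat


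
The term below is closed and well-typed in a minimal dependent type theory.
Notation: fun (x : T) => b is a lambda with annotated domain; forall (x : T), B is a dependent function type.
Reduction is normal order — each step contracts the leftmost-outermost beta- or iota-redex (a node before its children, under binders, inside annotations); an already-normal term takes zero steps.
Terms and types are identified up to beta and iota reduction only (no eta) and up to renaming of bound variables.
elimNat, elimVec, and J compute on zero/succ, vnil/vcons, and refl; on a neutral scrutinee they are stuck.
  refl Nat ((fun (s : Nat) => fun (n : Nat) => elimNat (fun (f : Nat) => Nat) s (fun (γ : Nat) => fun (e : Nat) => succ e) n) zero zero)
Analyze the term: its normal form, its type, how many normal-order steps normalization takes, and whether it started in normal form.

normal form:
  refl Nat zero
type:
  Eq Nat zero zero
steps to reach normal form (normal order): 3
started in normal form: no
first redex: a beta-redex


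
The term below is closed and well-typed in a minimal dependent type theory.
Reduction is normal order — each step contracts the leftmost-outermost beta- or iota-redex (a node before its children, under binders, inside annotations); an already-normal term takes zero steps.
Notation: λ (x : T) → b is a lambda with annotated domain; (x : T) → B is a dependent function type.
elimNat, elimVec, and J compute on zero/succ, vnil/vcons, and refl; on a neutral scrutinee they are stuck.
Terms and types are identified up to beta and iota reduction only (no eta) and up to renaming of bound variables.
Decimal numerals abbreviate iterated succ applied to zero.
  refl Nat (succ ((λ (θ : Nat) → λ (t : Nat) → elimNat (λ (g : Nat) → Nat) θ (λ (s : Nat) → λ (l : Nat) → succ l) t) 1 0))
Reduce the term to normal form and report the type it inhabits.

reduced normal form:
  refl Nat 2
inferred type:
  Eq Nat 2 2
observation: 3 normal-order steps normalize the term, beginning with a beta-redex.


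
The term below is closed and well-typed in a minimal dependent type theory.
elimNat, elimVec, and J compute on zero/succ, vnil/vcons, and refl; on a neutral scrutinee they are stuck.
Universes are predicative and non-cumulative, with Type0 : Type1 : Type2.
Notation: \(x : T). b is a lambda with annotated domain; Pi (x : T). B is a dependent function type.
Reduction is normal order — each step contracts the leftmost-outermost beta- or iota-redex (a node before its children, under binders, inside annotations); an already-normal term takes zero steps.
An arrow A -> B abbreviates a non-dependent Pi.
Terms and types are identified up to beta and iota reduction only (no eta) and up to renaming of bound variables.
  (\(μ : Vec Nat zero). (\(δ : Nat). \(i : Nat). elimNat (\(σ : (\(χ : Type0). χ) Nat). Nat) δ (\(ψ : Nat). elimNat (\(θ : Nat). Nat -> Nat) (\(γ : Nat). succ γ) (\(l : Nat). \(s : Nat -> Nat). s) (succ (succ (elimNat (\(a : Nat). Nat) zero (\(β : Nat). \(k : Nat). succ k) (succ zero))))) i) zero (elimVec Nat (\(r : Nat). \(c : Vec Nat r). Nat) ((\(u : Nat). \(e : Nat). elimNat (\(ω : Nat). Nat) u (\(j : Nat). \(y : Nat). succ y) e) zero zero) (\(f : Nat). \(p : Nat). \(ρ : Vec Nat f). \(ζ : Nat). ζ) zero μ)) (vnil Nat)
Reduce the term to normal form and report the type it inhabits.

reduced normal form:
  zero
type:
  Nat


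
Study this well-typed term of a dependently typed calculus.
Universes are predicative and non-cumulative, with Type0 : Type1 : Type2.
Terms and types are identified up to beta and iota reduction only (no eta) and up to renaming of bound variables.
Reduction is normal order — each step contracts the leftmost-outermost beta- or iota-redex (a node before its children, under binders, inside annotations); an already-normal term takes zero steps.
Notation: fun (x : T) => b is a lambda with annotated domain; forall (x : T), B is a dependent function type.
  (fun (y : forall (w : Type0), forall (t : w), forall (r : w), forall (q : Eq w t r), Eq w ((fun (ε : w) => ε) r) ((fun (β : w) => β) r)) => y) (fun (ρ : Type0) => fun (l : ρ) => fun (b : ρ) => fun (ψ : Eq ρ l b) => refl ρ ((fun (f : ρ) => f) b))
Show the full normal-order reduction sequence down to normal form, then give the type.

normal-order reduction:
  (fun (y : forall (w : Type0), forall (t : w), forall (r : w), forall (q : Eq w t r), Eq w ((fun (ε : w) => ε) r) ((fun (β : w) => β) r)) => y) (fun (ρ : Type0) => fun (l : ρ) => fun (b : ρ) => fun (ψ : Eq ρ l b) => refl ρ ((fun (f : ρ) => f) b))
  ~> fun (y : Type0) => fun (w : y) => fun (t : y) => fun (r : Eq y w t) => refl y ((fun (q : y) => q) t)
  ~> fun (y : Type0) => fun (w : y) => fun (t : y) => fun (r : Eq y w t) => refl y t
the term's type:
  forall (y : Type0), forall (w : y), forall (t : y), forall (r : Eq y w t), Eq y t t
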